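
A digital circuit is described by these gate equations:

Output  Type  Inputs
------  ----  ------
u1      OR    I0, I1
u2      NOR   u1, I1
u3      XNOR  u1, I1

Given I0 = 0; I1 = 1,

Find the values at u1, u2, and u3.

u1 = 1, u2 = 0, u3 = 1

u1 = I0 OR I1 = 0 OR 1 = 1
u2 = u1 NOR I1 = 1 NOR 1 = 0
u3 = u1 XNOR I1 = 1 XNOR 1 = 1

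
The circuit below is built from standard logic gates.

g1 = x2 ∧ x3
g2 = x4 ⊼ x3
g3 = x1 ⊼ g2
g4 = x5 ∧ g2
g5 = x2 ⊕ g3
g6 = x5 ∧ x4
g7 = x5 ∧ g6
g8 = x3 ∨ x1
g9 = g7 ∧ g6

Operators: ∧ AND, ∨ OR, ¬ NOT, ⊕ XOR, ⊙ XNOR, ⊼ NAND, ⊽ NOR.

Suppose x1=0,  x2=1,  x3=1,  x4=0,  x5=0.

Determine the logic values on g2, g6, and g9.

g2 = 1, g6 = 0, g9 = 0

g2 = x4 NAND x3 = 0 NAND 1 = 1
g6 = x5 AND x4 = 0 AND 0 = 0
g7 = x5 AND g6 = 0 AND 0 = 0
g9 = g7 AND g6 = 0 AND 0 = 0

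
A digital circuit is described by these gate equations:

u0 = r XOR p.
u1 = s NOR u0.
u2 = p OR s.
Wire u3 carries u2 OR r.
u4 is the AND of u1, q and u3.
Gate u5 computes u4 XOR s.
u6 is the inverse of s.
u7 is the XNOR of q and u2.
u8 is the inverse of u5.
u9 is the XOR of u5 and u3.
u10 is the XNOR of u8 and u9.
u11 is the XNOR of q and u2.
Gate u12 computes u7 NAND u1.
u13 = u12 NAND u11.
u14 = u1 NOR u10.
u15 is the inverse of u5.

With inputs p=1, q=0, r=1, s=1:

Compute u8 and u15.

u8 = 0, u15 = 0

u0 = r XOR p = 1 XOR 1 = 0
u1 = s NOR u0 = 1 NOR 0 = 0
u2 = p OR s = 1 OR 1 = 1
u3 = u2 OR r = 1 OR 1 = 1
u4 = u1 AND q AND u3 = 0 AND 0 AND 1 = 0
u5 = u4 XOR s = 0 XOR 1 = 1
u8 = NOT u5 = NOT 1 = 0
u15 = NOT u5 = NOT 1 = 0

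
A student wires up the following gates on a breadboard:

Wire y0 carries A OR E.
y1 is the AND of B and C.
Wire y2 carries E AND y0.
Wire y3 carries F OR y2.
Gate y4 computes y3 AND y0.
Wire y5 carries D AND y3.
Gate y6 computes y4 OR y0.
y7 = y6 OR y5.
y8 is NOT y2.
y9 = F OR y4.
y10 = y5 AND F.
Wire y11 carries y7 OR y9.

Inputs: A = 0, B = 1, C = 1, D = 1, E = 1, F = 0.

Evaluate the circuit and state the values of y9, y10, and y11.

y9 = 1  y10 = 0  y11 = 1

y0 = A OR E = 0 OR 1 = 1
y2 = E AND y0 = 1 AND 1 = 1
y3 = F OR y2 = 0 OR 1 = 1
y4 = y3 AND y0 = 1 AND 1 = 1
y5 = D AND y3 = 1 AND 1 = 1
y6 = y4 OR y0 = 1 OR 1 = 1
y7 = y6 OR y5 = 1 OR 1 = 1
y9 = F OR y4 = 0 OR 1 = 1
y10 = y5 AND F = 1 AND 0 = 0
y11 = y7 OR y9 = 1 OR 1 = 1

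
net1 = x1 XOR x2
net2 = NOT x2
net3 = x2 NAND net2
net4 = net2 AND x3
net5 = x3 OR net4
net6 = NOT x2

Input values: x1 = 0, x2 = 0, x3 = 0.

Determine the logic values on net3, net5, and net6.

net3 = 1  net5 = 0  net6 = 1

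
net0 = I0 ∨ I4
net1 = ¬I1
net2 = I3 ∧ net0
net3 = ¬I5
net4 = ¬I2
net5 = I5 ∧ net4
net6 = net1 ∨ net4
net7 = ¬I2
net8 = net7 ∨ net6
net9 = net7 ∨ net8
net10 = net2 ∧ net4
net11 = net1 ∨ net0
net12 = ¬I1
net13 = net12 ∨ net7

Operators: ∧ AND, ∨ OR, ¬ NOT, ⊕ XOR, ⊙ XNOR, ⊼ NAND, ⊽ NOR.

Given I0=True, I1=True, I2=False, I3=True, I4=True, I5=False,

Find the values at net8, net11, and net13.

net8 = True, net11 = True, net13 = True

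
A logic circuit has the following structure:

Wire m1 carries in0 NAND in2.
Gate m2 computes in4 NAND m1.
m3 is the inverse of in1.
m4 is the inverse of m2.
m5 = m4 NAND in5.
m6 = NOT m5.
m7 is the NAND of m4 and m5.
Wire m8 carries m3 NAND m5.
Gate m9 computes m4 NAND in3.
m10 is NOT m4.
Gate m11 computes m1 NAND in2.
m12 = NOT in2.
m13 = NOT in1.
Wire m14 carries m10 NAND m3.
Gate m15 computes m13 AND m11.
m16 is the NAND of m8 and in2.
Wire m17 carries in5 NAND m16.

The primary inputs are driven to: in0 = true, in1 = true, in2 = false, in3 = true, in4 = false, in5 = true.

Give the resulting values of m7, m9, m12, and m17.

m1 = in0 NAND in2 = true NAND false = true
m2 = in4 NAND m1 = false NAND true = true
m3 = NOT in1 = NOT true = false
m4 = NOT m2 = NOT true = false
m5 = m4 NAND in5 = false NAND true = true
m7 = m4 NAND m5 = false NAND true = true
m8 = m3 NAND m5 = false NAND true = true
m9 = m4 NAND in3 = false NAND true = true
m12 = NOT in2 = NOT false = true
m16 = m8 NAND in2 = true NAND false = true
m17 = in5 NAND m16 = true NAND true = false

m7 = true; m9 = true; m12 = true; m17 = false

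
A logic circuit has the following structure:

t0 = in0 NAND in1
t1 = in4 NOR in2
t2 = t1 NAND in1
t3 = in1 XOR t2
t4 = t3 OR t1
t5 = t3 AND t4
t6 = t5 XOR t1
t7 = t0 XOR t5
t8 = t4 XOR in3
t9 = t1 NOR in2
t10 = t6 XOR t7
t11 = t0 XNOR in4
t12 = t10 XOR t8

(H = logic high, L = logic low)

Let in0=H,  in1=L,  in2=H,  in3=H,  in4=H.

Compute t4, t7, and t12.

t0 = in0 NAND in1 = H NAND L = H
t1 = in4 NOR in2 = H NOR H = L
t2 = t1 NAND in1 = L NAND L = H
t3 = in1 XOR t2 = L XOR H = H
t4 = t3 OR t1 = H OR L = H
t5 = t3 AND t4 = H AND H = H
t6 = t5 XOR t1 = H XOR L = H
t7 = t0 XOR t5 = H XOR H = L
t8 = t4 XOR in3 = H XOR H = L
t10 = t6 XOR t7 = H XOR L = H
t12 = t10 XOR t8 = H XOR L = H

t4 = H  t7 = L  t12 = H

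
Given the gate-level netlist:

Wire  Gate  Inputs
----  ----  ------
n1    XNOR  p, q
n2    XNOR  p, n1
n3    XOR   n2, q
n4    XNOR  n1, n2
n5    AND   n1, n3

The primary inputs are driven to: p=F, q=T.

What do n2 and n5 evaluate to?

n2 = T, n5 = F

n1 = p XNOR q = F XNOR T = F
n2 = p XNOR n1 = F XNOR F = T
n3 = n2 XOR q = T XOR T = F
n5 = n1 AND n3 = F AND F = F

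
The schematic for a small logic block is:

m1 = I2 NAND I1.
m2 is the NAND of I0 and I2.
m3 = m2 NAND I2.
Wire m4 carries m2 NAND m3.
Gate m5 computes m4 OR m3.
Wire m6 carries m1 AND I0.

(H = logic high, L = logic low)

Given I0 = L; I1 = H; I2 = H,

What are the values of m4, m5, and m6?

m1 = I2 NAND I1 = H NAND H = L
m2 = I0 NAND I2 = L NAND H = H
m3 = m2 NAND I2 = H NAND H = L
m4 = m2 NAND m3 = H NAND L = H
m5 = m4 OR m3 = H OR L = H
m6 = m1 AND I0 = L AND L = L

m4 = H, m5 = H, m6 = L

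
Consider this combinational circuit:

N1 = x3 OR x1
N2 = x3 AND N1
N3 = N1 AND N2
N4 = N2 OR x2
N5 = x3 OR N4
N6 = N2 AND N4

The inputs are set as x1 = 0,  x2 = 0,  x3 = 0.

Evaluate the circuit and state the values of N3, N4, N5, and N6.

N3 = 0  N4 = 0  N5 = 0  N6 = 0

N1 = x3 OR x1 = 0 OR 0 = 0
N2 = x3 AND N1 = 0 AND 0 = 0
N3 = N1 AND N2 = 0 AND 0 = 0
N4 = N2 OR x2 = 0 OR 0 = 0
N5 = x3 OR N4 = 0 OR 0 = 0
N6 = N2 AND N4 = 0 AND 0 = 0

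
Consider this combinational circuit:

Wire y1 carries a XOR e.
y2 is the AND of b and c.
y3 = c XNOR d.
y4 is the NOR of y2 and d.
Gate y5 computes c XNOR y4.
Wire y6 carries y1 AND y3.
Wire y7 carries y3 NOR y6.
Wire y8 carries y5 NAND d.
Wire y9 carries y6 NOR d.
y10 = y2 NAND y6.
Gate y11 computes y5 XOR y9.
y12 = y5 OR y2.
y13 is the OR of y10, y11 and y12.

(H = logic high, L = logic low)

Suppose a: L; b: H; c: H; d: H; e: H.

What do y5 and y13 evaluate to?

y1 = a XOR e = L XOR H = H
y2 = b AND c = H AND H = H
y3 = c XNOR d = H XNOR H = H
y4 = y2 NOR d = H NOR H = L
y5 = c XNOR y4 = H XNOR L = L
y6 = y1 AND y3 = H AND H = H
y9 = y6 NOR d = H NOR H = L
y10 = y2 NAND y6 = H NAND H = L
y11 = y5 XOR y9 = L XOR L = L
y12 = y5 OR y2 = L OR H = H
y13 = y10 OR y11 OR y12 = L OR L OR H = H

y5 = L; y13 = H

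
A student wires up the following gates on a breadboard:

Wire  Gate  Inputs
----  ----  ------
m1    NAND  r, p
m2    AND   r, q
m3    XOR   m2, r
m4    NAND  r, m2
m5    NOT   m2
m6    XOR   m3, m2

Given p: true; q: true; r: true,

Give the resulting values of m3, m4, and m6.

m3 = false  m4 = false  m6 = true

m2 = r AND q = true AND true = true
m3 = m2 XOR r = true XOR true = false
m4 = r NAND m2 = true NAND true = false
m6 = m3 XOR m2 = false XOR true = true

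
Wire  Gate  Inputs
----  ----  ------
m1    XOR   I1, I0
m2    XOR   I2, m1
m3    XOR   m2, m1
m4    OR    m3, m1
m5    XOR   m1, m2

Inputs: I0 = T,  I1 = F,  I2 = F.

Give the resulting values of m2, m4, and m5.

m2 = T, m4 = T, m5 = F

m1 = I1 XOR I0 = F XOR T = T
m2 = I2 XOR m1 = F XOR T = T
m3 = m2 XOR m1 = T XOR T = F
m4 = m3 OR m1 = F OR T = T
m5 = m1 XOR m2 = T XOR T = F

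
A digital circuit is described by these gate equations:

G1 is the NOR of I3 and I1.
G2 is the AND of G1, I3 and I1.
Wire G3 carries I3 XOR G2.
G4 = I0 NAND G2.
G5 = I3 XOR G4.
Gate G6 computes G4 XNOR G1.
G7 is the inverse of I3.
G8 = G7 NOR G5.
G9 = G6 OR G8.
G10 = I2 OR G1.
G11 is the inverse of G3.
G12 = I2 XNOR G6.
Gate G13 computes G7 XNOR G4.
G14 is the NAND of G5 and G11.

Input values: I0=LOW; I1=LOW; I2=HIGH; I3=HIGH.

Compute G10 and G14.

G10 = HIGH, G14 = HIGH

G1 = I3 NOR I1 = HIGH NOR LOW = LOW
G2 = G1 AND I3 AND I1 = LOW AND HIGH AND LOW = LOW
G3 = I3 XOR G2 = HIGH XOR LOW = HIGH
G4 = I0 NAND G2 = LOW NAND LOW = HIGH
G5 = I3 XOR G4 = HIGH XOR HIGH = LOW
G10 = I2 OR G1 = HIGH OR LOW = HIGH
G11 = NOT G3 = NOT HIGH = LOW
G14 = G5 NAND G11 = LOW NAND LOW = HIGH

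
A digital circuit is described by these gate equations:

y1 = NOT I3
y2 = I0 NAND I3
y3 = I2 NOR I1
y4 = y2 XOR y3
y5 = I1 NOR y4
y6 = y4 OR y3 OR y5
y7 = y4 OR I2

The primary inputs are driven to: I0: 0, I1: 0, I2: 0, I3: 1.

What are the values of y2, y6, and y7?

y2 = I0 NAND I3 = 0 NAND 1 = 1
y3 = I2 NOR I1 = 0 NOR 0 = 1
y4 = y2 XOR y3 = 1 XOR 1 = 0
y5 = I1 NOR y4 = 0 NOR 0 = 1
y6 = y4 OR y3 OR y5 = 0 OR 1 OR 1 = 1
y7 = y4 OR I2 = 0 OR 0 = 0

y2 = 1  y6 = 1  y7 = 0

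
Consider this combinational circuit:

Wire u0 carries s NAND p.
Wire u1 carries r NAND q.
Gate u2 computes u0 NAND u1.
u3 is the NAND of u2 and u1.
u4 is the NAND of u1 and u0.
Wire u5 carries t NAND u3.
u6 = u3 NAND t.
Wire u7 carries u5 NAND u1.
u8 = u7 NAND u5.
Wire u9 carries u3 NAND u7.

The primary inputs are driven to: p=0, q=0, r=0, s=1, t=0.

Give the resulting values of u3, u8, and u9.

u3 = 1; u8 = 1; u9 = 1

u0 = s NAND p = 1 NAND 0 = 1
u1 = r NAND q = 0 NAND 0 = 1
u2 = u0 NAND u1 = 1 NAND 1 = 0
u3 = u2 NAND u1 = 0 NAND 1 = 1
u5 = t NAND u3 = 0 NAND 1 = 1
u7 = u5 NAND u1 = 1 NAND 1 = 0
u8 = u7 NAND u5 = 0 NAND 1 = 1
u9 = u3 NAND u7 = 1 NAND 0 = 1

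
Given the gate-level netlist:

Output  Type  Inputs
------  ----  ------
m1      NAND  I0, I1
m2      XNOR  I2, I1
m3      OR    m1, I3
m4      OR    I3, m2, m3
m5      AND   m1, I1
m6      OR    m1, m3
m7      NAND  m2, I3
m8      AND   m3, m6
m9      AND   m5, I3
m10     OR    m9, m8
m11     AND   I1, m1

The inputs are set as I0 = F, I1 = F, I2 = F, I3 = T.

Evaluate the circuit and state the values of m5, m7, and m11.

m1 = I0 NAND I1 = F NAND F = T
m2 = I2 XNOR I1 = F XNOR F = T
m5 = m1 AND I1 = T AND F = F
m7 = m2 NAND I3 = T NAND T = F
m11 = I1 AND m1 = F AND T = F

m5 = F, m7 = F, m11 = F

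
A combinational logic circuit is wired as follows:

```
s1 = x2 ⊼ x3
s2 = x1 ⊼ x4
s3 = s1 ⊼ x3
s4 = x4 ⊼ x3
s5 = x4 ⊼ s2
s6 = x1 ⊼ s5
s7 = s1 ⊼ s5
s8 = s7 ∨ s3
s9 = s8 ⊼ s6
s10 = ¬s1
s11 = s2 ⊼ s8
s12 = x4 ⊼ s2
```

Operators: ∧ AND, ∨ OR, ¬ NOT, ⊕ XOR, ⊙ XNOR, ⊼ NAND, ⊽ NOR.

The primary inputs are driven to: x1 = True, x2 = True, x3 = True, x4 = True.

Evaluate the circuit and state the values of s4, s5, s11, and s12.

s4 = False; s5 = True; s11 = True; s12 = True

s1 = x2 NAND x3 = True NAND True = False
s2 = x1 NAND x4 = True NAND True = False
s3 = s1 NAND x3 = False NAND True = True
s4 = x4 NAND x3 = True NAND True = False
s5 = x4 NAND s2 = True NAND False = True
s7 = s1 NAND s5 = False NAND True = True
s8 = s7 OR s3 = True OR True = True
s11 = s2 NAND s8 = False NAND True = True
s12 = x4 NAND s2 = True NAND False = True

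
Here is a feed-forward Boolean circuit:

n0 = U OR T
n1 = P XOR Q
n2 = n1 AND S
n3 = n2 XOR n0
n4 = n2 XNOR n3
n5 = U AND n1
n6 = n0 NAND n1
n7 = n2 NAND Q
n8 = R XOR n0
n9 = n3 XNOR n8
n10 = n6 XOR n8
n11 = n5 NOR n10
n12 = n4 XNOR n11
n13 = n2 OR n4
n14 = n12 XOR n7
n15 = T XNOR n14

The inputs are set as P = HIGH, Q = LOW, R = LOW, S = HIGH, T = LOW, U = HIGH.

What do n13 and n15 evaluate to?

n13 = HIGH  n15 = HIGH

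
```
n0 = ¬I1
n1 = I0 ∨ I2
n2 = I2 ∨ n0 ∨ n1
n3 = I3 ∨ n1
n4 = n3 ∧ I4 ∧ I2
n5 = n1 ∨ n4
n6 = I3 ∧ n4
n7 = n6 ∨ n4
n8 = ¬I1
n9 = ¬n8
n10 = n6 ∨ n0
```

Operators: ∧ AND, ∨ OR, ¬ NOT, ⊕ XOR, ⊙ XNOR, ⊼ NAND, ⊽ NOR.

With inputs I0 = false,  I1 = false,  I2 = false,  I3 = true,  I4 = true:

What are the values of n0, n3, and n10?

n0 = true  n3 = true  n10 = true

n0 = NOT I1 = NOT false = true
n1 = I0 OR I2 = false OR false = false
n3 = I3 OR n1 = true OR false = true
n4 = n3 AND I4 AND I2 = true AND true AND false = false
n6 = I3 AND n4 = true AND false = false
n10 = n6 OR n0 = false OR true = true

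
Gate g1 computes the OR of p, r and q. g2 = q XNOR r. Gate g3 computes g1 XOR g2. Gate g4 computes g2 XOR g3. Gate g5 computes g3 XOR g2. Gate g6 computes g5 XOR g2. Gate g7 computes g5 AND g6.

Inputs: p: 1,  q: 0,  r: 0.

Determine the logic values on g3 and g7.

g3 = 0, g7 = 0

g1 = p OR r OR q = 1 OR 0 OR 0 = 1
g2 = q XNOR r = 0 XNOR 0 = 1
g3 = g1 XOR g2 = 1 XOR 1 = 0
g5 = g3 XOR g2 = 0 XOR 1 = 1
g6 = g5 XOR g2 = 1 XOR 1 = 0
g7 = g5 AND g6 = 1 AND 0 = 0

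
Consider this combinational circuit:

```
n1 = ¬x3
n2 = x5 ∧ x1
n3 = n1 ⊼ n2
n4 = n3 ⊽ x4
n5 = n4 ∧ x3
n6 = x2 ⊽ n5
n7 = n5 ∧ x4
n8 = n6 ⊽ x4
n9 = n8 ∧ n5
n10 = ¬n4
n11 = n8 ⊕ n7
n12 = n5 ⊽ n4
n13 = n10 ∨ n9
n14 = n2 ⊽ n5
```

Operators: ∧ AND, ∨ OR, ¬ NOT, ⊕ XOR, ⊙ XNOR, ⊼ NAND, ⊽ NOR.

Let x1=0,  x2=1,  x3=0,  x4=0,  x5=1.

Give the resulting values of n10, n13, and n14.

n10 = 1, n13 = 1, n14 = 1

n1 = NOT x3 = NOT 0 = 1
n2 = x5 AND x1 = 1 AND 0 = 0
n3 = n1 NAND n2 = 1 NAND 0 = 1
n4 = n3 NOR x4 = 1 NOR 0 = 0
n5 = n4 AND x3 = 0 AND 0 = 0
n6 = x2 NOR n5 = 1 NOR 0 = 0
n8 = n6 NOR x4 = 0 NOR 0 = 1
n9 = n8 AND n5 = 1 AND 0 = 0
n10 = NOT n4 = NOT 0 = 1
n13 = n10 OR n9 = 1 OR 0 = 1
n14 = n2 NOR n5 = 0 NOR 0 = 1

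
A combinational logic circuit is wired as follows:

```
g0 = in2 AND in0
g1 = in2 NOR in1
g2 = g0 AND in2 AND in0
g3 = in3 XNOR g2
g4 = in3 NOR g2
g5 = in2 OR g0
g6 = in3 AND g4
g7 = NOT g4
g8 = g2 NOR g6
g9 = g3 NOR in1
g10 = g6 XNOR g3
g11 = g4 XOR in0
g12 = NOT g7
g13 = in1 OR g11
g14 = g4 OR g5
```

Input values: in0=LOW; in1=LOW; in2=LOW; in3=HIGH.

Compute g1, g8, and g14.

g1 = HIGH; g8 = HIGH; g14 = LOW

g0 = in2 AND in0 = LOW AND LOW = LOW
g1 = in2 NOR in1 = LOW NOR LOW = HIGH
g2 = g0 AND in2 AND in0 = LOW AND LOW AND LOW = LOW
g4 = in3 NOR g2 = HIGH NOR LOW = LOW
g5 = in2 OR g0 = LOW OR LOW = LOW
g6 = in3 AND g4 = HIGH AND LOW = LOW
g8 = g2 NOR g6 = LOW NOR LOW = HIGH
g14 = g4 OR g5 = LOW OR LOW = LOW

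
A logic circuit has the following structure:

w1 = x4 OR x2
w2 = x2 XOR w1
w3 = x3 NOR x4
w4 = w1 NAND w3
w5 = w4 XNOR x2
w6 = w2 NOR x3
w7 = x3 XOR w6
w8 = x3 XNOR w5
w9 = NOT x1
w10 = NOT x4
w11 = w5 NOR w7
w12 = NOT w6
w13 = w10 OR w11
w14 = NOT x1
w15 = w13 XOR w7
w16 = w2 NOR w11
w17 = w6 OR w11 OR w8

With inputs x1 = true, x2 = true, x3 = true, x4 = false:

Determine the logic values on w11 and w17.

w11 = false, w17 = true

w1 = x4 OR x2 = false OR true = true
w2 = x2 XOR w1 = true XOR true = false
w3 = x3 NOR x4 = true NOR false = false
w4 = w1 NAND w3 = true NAND false = true
w5 = w4 XNOR x2 = true XNOR true = true
w6 = w2 NOR x3 = false NOR true = false
w7 = x3 XOR w6 = true XOR false = true
w8 = x3 XNOR w5 = true XNOR true = true
w11 = w5 NOR w7 = true NOR true = false
w17 = w6 OR w11 OR w8 = false OR false OR true = true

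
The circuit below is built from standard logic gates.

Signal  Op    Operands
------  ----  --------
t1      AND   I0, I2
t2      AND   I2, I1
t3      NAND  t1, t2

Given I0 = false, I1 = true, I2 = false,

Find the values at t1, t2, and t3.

t1 = false; t2 = false; t3 = true

t1 = I0 AND I2 = false AND false = false
t2 = I2 AND I1 = false AND true = false
t3 = t1 NAND t2 = false NAND false = true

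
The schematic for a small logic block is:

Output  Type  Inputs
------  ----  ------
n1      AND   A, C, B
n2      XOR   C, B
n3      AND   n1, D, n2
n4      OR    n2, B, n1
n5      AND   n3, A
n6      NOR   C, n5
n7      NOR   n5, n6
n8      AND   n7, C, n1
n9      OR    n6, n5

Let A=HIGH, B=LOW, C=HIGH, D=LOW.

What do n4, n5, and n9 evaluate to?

n1 = A AND C AND B = HIGH AND HIGH AND LOW = LOW
n2 = C XOR B = HIGH XOR LOW = HIGH
n3 = n1 AND D AND n2 = LOW AND LOW AND HIGH = LOW
n4 = n2 OR B OR n1 = HIGH OR LOW OR LOW = HIGH
n5 = n3 AND A = LOW AND HIGH = LOW
n6 = C NOR n5 = HIGH NOR LOW = LOW
n9 = n6 OR n5 = LOW OR LOW = LOW

n4 = HIGH, n5 = LOW, n9 = LOW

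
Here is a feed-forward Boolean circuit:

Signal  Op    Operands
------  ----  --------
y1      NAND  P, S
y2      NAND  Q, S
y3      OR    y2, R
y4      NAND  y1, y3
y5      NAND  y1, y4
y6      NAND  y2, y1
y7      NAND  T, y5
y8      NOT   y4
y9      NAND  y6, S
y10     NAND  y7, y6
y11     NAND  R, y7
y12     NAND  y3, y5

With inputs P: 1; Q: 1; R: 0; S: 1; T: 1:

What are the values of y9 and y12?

y9 = 0, y12 = 1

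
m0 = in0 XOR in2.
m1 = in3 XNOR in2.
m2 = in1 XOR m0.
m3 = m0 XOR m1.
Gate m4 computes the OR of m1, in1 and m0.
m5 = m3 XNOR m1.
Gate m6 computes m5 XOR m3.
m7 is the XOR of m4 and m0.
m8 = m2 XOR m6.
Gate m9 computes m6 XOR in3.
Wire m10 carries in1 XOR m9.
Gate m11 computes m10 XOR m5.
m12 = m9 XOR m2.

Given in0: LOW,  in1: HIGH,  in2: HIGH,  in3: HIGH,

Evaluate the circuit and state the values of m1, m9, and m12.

m1 = HIGH, m9 = HIGH, m12 = HIGH

m0 = in0 XOR in2 = LOW XOR HIGH = HIGH
m1 = in3 XNOR in2 = HIGH XNOR HIGH = HIGH
m2 = in1 XOR m0 = HIGH XOR HIGH = LOW
m3 = m0 XOR m1 = HIGH XOR HIGH = LOW
m5 = m3 XNOR m1 = LOW XNOR HIGH = LOW
m6 = m5 XOR m3 = LOW XOR LOW = LOW
m9 = m6 XOR in3 = LOW XOR HIGH = HIGH
m12 = m9 XOR m2 = HIGH XOR LOW = HIGH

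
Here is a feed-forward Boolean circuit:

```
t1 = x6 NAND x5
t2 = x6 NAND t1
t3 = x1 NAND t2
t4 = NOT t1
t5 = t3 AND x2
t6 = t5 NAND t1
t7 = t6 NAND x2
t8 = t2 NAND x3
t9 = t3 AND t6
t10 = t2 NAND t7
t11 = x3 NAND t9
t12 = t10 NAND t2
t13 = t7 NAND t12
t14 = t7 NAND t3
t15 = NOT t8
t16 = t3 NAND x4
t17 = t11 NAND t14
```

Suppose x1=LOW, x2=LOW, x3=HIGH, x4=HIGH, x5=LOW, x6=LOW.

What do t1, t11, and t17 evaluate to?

t1 = HIGH  t11 = LOW  t17 = HIGH

t1 = x6 NAND x5 = LOW NAND LOW = HIGH
t2 = x6 NAND t1 = LOW NAND HIGH = HIGH
t3 = x1 NAND t2 = LOW NAND HIGH = HIGH
t5 = t3 AND x2 = HIGH AND LOW = LOW
t6 = t5 NAND t1 = LOW NAND HIGH = HIGH
t7 = t6 NAND x2 = HIGH NAND LOW = HIGH
t9 = t3 AND t6 = HIGH AND HIGH = HIGH
t11 = x3 NAND t9 = HIGH NAND HIGH = LOW
t14 = t7 NAND t3 = HIGH NAND HIGH = LOW
t17 = t11 NAND t14 = LOW NAND LOW = HIGH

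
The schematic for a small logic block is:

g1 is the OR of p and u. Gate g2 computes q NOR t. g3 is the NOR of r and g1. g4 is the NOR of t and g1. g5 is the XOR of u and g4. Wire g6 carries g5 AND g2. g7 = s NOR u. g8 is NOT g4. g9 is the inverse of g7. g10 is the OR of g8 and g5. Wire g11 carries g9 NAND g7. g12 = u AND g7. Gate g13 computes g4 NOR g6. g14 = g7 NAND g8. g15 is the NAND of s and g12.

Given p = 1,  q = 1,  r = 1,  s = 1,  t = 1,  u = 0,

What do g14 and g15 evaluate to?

g1 = p OR u = 1 OR 0 = 1
g4 = t NOR g1 = 1 NOR 1 = 0
g7 = s NOR u = 1 NOR 0 = 0
g8 = NOT g4 = NOT 0 = 1
g12 = u AND g7 = 0 AND 0 = 0
g14 = g7 NAND g8 = 0 NAND 1 = 1
g15 = s NAND g12 = 1 NAND 0 = 1

g14 = 1; g15 = 1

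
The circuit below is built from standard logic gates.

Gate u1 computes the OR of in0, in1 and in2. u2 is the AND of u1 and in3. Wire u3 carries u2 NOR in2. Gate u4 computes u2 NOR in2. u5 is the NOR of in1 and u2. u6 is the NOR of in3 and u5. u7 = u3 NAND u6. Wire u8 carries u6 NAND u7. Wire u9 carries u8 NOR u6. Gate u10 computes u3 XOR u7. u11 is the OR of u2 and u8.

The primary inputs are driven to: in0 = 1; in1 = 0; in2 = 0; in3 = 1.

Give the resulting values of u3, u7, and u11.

u3 = 0, u7 = 1, u11 = 1

u1 = in0 OR in1 OR in2 = 1 OR 0 OR 0 = 1
u2 = u1 AND in3 = 1 AND 1 = 1
u3 = u2 NOR in2 = 1 NOR 0 = 0
u5 = in1 NOR u2 = 0 NOR 1 = 0
u6 = in3 NOR u5 = 1 NOR 0 = 0
u7 = u3 NAND u6 = 0 NAND 0 = 1
u8 = u6 NAND u7 = 0 NAND 1 = 1
u11 = u2 OR u8 = 1 OR 1 = 1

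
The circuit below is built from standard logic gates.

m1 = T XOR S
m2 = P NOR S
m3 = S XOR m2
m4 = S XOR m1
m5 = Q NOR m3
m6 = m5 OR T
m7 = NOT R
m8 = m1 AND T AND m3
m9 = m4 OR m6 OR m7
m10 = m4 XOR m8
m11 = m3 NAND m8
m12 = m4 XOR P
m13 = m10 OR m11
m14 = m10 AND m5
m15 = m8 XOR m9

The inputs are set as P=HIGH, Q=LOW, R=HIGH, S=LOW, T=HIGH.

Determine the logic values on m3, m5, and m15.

m1 = T XOR S = HIGH XOR LOW = HIGH
m2 = P NOR S = HIGH NOR LOW = LOW
m3 = S XOR m2 = LOW XOR LOW = LOW
m4 = S XOR m1 = LOW XOR HIGH = HIGH
m5 = Q NOR m3 = LOW NOR LOW = HIGH
m6 = m5 OR T = HIGH OR HIGH = HIGH
m7 = NOT R = NOT HIGH = LOW
m8 = m1 AND T AND m3 = HIGH AND HIGH AND LOW = LOW
m9 = m4 OR m6 OR m7 = HIGH OR HIGH OR LOW = HIGH
m15 = m8 XOR m9 = LOW XOR HIGH = HIGH

m3 = LOW; m5 = HIGH; m15 = HIGH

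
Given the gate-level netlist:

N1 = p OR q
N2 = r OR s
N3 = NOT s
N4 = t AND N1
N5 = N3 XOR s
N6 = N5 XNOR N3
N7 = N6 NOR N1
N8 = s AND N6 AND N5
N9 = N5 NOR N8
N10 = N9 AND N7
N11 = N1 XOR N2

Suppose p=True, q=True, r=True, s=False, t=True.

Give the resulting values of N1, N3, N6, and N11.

N1 = p OR q = True OR True = True
N2 = r OR s = True OR False = True
N3 = NOT s = NOT False = True
N5 = N3 XOR s = True XOR False = True
N6 = N5 XNOR N3 = True XNOR True = True
N11 = N1 XOR N2 = True XOR True = False

N1 = True, N3 = True, N6 = True, N11 = False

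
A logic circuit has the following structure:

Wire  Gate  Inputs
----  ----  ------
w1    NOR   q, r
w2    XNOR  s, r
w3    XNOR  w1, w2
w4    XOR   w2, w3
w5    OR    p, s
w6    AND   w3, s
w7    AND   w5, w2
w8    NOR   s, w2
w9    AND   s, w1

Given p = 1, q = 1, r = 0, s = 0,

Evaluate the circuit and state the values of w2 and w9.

w2 = 1  w9 = 0

w1 = q NOR r = 1 NOR 0 = 0
w2 = s XNOR r = 0 XNOR 0 = 1
w9 = s AND w1 = 0 AND 0 = 0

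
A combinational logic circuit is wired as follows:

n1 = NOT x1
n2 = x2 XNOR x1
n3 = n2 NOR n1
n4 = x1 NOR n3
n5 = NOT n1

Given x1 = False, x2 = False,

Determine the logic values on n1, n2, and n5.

n1 = True, n2 = True, n5 = False

n1 = NOT x1 = NOT False = True
n2 = x2 XNOR x1 = False XNOR False = True
n5 = NOT n1 = NOT True = False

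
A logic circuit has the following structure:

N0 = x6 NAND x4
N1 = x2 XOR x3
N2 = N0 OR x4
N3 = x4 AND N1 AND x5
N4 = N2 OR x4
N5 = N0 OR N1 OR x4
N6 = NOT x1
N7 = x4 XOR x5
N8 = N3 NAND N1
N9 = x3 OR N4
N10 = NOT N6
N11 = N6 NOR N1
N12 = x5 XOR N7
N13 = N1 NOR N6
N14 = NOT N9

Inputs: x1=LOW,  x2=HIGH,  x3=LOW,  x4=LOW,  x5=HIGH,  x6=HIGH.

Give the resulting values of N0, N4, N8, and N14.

N0 = HIGH, N4 = HIGH, N8 = HIGH, N14 = LOW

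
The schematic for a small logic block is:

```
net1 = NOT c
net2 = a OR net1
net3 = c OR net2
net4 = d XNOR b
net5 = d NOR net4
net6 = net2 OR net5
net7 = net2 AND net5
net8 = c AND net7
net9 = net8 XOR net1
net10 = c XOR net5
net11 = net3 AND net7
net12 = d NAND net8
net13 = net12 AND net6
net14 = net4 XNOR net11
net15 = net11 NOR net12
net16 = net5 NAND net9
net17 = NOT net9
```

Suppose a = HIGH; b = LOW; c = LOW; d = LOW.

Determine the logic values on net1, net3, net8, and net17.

net1 = NOT c = NOT LOW = HIGH
net2 = a OR net1 = HIGH OR HIGH = HIGH
net3 = c OR net2 = LOW OR HIGH = HIGH
net4 = d XNOR b = LOW XNOR LOW = HIGH
net5 = d NOR net4 = LOW NOR HIGH = LOW
net7 = net2 AND net5 = HIGH AND LOW = LOW
net8 = c AND net7 = LOW AND LOW = LOW
net9 = net8 XOR net1 = LOW XOR HIGH = HIGH
net17 = NOT net9 = NOT HIGH = LOW

net1 = HIGH  net3 = HIGH  net8 = LOW  net17 = LOW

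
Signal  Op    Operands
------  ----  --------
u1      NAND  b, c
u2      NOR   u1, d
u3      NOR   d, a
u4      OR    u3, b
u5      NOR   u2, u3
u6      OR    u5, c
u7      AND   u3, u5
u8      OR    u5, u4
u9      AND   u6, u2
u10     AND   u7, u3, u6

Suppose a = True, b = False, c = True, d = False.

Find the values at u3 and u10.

u3 = False; u10 = False

u1 = b NAND c = False NAND True = True
u2 = u1 NOR d = True NOR False = False
u3 = d NOR a = False NOR True = False
u5 = u2 NOR u3 = False NOR False = True
u6 = u5 OR c = True OR True = True
u7 = u3 AND u5 = False AND True = False
u10 = u7 AND u3 AND u6 = False AND False AND True = False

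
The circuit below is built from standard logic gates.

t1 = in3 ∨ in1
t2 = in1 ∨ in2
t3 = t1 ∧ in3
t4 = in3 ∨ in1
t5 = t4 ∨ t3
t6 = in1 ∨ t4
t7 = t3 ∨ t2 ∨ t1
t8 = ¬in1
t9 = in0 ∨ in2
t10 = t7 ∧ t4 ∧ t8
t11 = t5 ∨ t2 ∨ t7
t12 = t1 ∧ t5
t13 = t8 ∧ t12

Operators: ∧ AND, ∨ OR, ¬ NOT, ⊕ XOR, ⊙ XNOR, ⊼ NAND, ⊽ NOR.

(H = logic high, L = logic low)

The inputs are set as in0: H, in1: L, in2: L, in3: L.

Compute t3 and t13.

t3 = L, t13 = L

t1 = in3 OR in1 = L OR L = L
t3 = t1 AND in3 = L AND L = L
t4 = in3 OR in1 = L OR L = L
t5 = t4 OR t3 = L OR L = L
t8 = NOT in1 = NOT L = H
t12 = t1 AND t5 = L AND L = L
t13 = t8 AND t12 = H AND L = L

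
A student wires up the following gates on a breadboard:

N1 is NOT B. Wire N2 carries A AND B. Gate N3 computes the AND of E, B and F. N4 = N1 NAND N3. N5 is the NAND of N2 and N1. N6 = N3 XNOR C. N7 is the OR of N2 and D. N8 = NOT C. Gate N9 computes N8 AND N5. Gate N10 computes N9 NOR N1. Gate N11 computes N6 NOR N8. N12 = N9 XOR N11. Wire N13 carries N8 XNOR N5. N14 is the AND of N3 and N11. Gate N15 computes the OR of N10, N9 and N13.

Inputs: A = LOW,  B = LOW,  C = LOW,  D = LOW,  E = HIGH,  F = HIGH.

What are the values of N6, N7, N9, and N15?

N1 = NOT B = NOT LOW = HIGH
N2 = A AND B = LOW AND LOW = LOW
N3 = E AND B AND F = HIGH AND LOW AND HIGH = LOW
N5 = N2 NAND N1 = LOW NAND HIGH = HIGH
N6 = N3 XNOR C = LOW XNOR LOW = HIGH
N7 = N2 OR D = LOW OR LOW = LOW
N8 = NOT C = NOT LOW = HIGH
N9 = N8 AND N5 = HIGH AND HIGH = HIGH
N10 = N9 NOR N1 = HIGH NOR HIGH = LOW
N13 = N8 XNOR N5 = HIGH XNOR HIGH = HIGH
N15 = N10 OR N9 OR N13 = LOW OR HIGH OR HIGH = HIGH

N6 = HIGH, N7 = LOW, N9 = HIGH, N15 = HIGH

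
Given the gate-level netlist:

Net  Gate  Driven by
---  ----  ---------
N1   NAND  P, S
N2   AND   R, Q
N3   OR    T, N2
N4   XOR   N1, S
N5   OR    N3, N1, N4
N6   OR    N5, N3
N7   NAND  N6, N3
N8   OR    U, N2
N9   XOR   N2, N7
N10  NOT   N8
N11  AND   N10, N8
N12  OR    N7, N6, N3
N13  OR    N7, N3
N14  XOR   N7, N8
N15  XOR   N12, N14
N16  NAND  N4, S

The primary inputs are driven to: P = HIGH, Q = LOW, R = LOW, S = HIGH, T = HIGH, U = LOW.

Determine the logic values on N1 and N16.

N1 = LOW, N16 = LOW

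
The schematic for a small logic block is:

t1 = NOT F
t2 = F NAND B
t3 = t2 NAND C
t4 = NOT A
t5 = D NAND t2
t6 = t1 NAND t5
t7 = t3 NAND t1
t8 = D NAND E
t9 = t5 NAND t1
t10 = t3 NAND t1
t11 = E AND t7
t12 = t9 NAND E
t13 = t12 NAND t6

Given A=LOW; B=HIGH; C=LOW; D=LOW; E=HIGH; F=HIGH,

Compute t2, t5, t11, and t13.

t2 = LOW  t5 = HIGH  t11 = HIGH  t13 = HIGH

t1 = NOT F = NOT HIGH = LOW
t2 = F NAND B = HIGH NAND HIGH = LOW
t3 = t2 NAND C = LOW NAND LOW = HIGH
t5 = D NAND t2 = LOW NAND LOW = HIGH
t6 = t1 NAND t5 = LOW NAND HIGH = HIGH
t7 = t3 NAND t1 = HIGH NAND LOW = HIGH
t9 = t5 NAND t1 = HIGH NAND LOW = HIGH
t11 = E AND t7 = HIGH AND HIGH = HIGH
t12 = t9 NAND E = HIGH NAND HIGH = LOW
t13 = t12 NAND t6 = LOW NAND HIGH = HIGH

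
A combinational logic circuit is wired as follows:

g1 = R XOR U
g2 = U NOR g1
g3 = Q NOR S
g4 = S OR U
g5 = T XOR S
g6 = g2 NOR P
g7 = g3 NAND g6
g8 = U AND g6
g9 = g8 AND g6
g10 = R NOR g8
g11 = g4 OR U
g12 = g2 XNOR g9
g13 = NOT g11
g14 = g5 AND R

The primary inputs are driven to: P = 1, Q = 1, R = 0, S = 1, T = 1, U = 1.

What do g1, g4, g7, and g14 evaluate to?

g1 = 1; g4 = 1; g7 = 1; g14 = 0

g1 = R XOR U = 0 XOR 1 = 1
g2 = U NOR g1 = 1 NOR 1 = 0
g3 = Q NOR S = 1 NOR 1 = 0
g4 = S OR U = 1 OR 1 = 1
g5 = T XOR S = 1 XOR 1 = 0
g6 = g2 NOR P = 0 NOR 1 = 0
g7 = g3 NAND g6 = 0 NAND 0 = 1
g14 = g5 AND R = 0 AND 0 = 0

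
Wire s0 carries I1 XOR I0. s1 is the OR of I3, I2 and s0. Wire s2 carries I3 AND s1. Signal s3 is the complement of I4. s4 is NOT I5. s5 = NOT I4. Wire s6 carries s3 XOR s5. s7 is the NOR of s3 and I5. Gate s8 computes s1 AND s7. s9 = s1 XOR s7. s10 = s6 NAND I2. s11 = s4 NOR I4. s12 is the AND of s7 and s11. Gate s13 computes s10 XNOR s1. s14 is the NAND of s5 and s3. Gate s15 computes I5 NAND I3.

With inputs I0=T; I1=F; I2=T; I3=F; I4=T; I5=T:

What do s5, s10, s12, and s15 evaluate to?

s5 = F, s10 = T, s12 = F, s15 = T

s3 = NOT I4 = NOT T = F
s4 = NOT I5 = NOT T = F
s5 = NOT I4 = NOT T = F
s6 = s3 XOR s5 = F XOR F = F
s7 = s3 NOR I5 = F NOR T = F
s10 = s6 NAND I2 = F NAND T = T
s11 = s4 NOR I4 = F NOR T = F
s12 = s7 AND s11 = F AND F = F
s15 = I5 NAND I3 = T NAND F = T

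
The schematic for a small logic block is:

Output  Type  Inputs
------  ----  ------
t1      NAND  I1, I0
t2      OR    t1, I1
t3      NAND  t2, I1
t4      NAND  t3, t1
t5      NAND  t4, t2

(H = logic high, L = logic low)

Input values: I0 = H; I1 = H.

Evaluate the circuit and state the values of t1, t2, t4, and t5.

t1 = L; t2 = H; t4 = H; t5 = L

t1 = I1 NAND I0 = H NAND H = L
t2 = t1 OR I1 = L OR H = H
t3 = t2 NAND I1 = H NAND H = L
t4 = t3 NAND t1 = L NAND L = H
t5 = t4 NAND t2 = H NAND H = L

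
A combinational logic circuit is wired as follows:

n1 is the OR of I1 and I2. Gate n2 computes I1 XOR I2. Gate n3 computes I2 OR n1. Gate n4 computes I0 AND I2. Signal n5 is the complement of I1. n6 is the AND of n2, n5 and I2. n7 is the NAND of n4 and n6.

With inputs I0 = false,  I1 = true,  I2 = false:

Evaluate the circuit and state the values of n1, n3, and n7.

n1 = true; n3 = true; n7 = true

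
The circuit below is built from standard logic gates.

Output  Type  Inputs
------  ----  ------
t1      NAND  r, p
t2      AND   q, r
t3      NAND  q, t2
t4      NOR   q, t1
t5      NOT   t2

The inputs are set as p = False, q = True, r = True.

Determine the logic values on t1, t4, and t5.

t1 = r NAND p = True NAND False = True
t2 = q AND r = True AND True = True
t4 = q NOR t1 = True NOR True = False
t5 = NOT t2 = NOT True = False

t1 = True, t4 = False, t5 = False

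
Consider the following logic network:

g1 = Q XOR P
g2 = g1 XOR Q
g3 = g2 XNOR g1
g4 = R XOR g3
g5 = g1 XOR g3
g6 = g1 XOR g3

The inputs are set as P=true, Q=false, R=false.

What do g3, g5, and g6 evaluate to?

g1 = Q XOR P = false XOR true = true
g2 = g1 XOR Q = true XOR false = true
g3 = g2 XNOR g1 = true XNOR true = true
g5 = g1 XOR g3 = true XOR true = false
g6 = g1 XOR g3 = true XOR true = false

g3 = true; g5 = false; g6 = false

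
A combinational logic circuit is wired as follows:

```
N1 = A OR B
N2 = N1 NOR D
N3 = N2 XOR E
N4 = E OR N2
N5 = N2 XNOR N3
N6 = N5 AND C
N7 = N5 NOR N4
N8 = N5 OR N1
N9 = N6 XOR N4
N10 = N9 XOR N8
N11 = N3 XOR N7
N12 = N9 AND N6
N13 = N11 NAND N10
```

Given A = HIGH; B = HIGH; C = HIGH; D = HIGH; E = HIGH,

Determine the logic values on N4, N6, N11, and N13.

N4 = HIGH, N6 = LOW, N11 = HIGH, N13 = HIGH

N1 = A OR B = HIGH OR HIGH = HIGH
N2 = N1 NOR D = HIGH NOR HIGH = LOW
N3 = N2 XOR E = LOW XOR HIGH = HIGH
N4 = E OR N2 = HIGH OR LOW = HIGH
N5 = N2 XNOR N3 = LOW XNOR HIGH = LOW
N6 = N5 AND C = LOW AND HIGH = LOW
N7 = N5 NOR N4 = LOW NOR HIGH = LOW
N8 = N5 OR N1 = LOW OR HIGH = HIGH
N9 = N6 XOR N4 = LOW XOR HIGH = HIGH
N10 = N9 XOR N8 = HIGH XOR HIGH = LOW
N11 = N3 XOR N7 = HIGH XOR LOW = HIGH
N13 = N11 NAND N10 = HIGH NAND LOW = HIGH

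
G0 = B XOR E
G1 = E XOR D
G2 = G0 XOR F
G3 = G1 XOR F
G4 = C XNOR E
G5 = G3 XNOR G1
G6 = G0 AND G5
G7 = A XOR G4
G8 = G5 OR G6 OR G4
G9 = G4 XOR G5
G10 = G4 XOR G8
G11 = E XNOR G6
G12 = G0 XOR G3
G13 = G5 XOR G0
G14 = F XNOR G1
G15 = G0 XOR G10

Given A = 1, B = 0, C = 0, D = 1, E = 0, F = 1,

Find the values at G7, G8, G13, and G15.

G7 = 0, G8 = 1, G13 = 0, G15 = 0

G0 = B XOR E = 0 XOR 0 = 0
G1 = E XOR D = 0 XOR 1 = 1
G3 = G1 XOR F = 1 XOR 1 = 0
G4 = C XNOR E = 0 XNOR 0 = 1
G5 = G3 XNOR G1 = 0 XNOR 1 = 0
G6 = G0 AND G5 = 0 AND 0 = 0
G7 = A XOR G4 = 1 XOR 1 = 0
G8 = G5 OR G6 OR G4 = 0 OR 0 OR 1 = 1
G10 = G4 XOR G8 = 1 XOR 1 = 0
G13 = G5 XOR G0 = 0 XOR 0 = 0
G15 = G0 XOR G10 = 0 XOR 0 = 0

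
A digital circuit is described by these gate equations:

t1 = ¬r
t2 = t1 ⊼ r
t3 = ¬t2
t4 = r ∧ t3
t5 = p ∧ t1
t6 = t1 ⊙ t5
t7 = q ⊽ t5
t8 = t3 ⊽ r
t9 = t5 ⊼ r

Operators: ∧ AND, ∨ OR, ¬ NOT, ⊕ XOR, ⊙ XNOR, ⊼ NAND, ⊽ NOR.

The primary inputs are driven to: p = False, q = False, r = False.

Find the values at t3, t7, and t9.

t1 = NOT r = NOT False = True
t2 = t1 NAND r = True NAND False = True
t3 = NOT t2 = NOT True = False
t5 = p AND t1 = False AND True = False
t7 = q NOR t5 = False NOR False = True
t9 = t5 NAND r = False NAND False = True

t3 = False, t7 = True, t9 = True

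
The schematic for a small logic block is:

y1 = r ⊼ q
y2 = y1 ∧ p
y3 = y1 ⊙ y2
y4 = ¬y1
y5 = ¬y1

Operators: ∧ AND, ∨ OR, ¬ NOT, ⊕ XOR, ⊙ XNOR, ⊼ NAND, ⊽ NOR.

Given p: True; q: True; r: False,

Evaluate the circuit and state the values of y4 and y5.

y1 = r NAND q = False NAND True = True
y4 = NOT y1 = NOT True = False
y5 = NOT y1 = NOT True = False

y4 = False, y5 = False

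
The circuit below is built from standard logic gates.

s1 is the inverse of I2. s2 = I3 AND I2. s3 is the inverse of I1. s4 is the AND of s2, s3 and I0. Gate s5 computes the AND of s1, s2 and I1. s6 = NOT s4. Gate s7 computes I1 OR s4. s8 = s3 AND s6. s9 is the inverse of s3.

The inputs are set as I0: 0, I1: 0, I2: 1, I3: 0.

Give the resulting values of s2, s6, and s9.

s2 = 0, s6 = 1, s9 = 0

s2 = I3 AND I2 = 0 AND 1 = 0
s3 = NOT I1 = NOT 0 = 1
s4 = s2 AND s3 AND I0 = 0 AND 1 AND 0 = 0
s6 = NOT s4 = NOT 0 = 1
s9 = NOT s3 = NOT 1 = 0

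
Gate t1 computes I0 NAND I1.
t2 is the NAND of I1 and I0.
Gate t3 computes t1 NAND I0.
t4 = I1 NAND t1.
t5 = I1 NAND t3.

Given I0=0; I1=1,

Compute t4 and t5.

t4 = 0; t5 = 0

t1 = I0 NAND I1 = 0 NAND 1 = 1
t3 = t1 NAND I0 = 1 NAND 0 = 1
t4 = I1 NAND t1 = 1 NAND 1 = 0
t5 = I1 NAND t3 = 1 NAND 1 = 0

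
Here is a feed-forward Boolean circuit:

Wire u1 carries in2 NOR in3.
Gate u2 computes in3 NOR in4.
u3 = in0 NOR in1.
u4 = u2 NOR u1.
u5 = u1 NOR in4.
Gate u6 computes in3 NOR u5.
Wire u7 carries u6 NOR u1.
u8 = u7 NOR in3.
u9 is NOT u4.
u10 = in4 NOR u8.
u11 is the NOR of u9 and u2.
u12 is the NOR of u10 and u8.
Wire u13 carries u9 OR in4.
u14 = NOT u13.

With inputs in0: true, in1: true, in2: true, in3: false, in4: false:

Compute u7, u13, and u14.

u1 = in2 NOR in3 = true NOR false = false
u2 = in3 NOR in4 = false NOR false = true
u4 = u2 NOR u1 = true NOR false = false
u5 = u1 NOR in4 = false NOR false = true
u6 = in3 NOR u5 = false NOR true = false
u7 = u6 NOR u1 = false NOR false = true
u9 = NOT u4 = NOT false = true
u13 = u9 OR in4 = true OR false = true
u14 = NOT u13 = NOT true = false

u7 = true, u13 = true, u14 = false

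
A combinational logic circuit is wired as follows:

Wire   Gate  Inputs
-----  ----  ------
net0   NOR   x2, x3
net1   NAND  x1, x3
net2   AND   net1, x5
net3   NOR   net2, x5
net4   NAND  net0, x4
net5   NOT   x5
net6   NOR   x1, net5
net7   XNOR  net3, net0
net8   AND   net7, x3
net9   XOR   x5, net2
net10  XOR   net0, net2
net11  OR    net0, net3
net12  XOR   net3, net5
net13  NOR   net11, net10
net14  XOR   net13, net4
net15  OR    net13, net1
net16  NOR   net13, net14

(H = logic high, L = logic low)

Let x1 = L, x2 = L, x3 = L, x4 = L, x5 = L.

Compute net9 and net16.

net9 = L, net16 = L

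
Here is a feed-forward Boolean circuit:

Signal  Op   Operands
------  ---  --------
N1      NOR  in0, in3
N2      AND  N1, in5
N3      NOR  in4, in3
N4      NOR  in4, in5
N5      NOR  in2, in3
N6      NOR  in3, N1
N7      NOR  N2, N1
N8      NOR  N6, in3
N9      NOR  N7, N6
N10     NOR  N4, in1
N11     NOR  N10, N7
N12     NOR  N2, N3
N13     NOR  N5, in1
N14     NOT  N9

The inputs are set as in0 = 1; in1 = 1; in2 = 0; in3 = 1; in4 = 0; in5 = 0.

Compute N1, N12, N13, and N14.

N1 = in0 NOR in3 = 1 NOR 1 = 0
N2 = N1 AND in5 = 0 AND 0 = 0
N3 = in4 NOR in3 = 0 NOR 1 = 0
N5 = in2 NOR in3 = 0 NOR 1 = 0
N6 = in3 NOR N1 = 1 NOR 0 = 0
N7 = N2 NOR N1 = 0 NOR 0 = 1
N9 = N7 NOR N6 = 1 NOR 0 = 0
N12 = N2 NOR N3 = 0 NOR 0 = 1
N13 = N5 NOR in1 = 0 NOR 1 = 0
N14 = NOT N9 = NOT 0 = 1

N1 = 0  N12 = 1  N13 = 0  N14 = 1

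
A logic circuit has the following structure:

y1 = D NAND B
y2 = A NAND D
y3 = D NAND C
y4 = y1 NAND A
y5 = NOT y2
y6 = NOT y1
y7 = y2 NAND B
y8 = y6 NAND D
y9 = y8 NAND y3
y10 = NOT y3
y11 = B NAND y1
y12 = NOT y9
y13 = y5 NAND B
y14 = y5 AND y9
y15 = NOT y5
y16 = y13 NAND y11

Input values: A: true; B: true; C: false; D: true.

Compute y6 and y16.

y6 = true; y16 = true

y1 = D NAND B = true NAND true = false
y2 = A NAND D = true NAND true = false
y5 = NOT y2 = NOT false = true
y6 = NOT y1 = NOT false = true
y11 = B NAND y1 = true NAND false = true
y13 = y5 NAND B = true NAND true = false
y16 = y13 NAND y11 = false NAND true = true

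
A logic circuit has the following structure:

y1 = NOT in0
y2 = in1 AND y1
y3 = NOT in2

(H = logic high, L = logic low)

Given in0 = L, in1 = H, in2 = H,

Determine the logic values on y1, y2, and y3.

y1 = H, y2 = H, y3 = L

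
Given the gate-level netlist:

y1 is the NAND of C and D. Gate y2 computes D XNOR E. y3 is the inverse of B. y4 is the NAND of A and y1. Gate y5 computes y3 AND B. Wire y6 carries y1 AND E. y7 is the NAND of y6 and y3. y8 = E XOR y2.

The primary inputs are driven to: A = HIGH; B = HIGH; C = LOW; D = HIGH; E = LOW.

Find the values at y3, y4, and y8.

y1 = C NAND D = LOW NAND HIGH = HIGH
y2 = D XNOR E = HIGH XNOR LOW = LOW
y3 = NOT B = NOT HIGH = LOW
y4 = A NAND y1 = HIGH NAND HIGH = LOW
y8 = E XOR y2 = LOW XOR LOW = LOW

y3 = LOW, y4 = LOW, y8 = LOW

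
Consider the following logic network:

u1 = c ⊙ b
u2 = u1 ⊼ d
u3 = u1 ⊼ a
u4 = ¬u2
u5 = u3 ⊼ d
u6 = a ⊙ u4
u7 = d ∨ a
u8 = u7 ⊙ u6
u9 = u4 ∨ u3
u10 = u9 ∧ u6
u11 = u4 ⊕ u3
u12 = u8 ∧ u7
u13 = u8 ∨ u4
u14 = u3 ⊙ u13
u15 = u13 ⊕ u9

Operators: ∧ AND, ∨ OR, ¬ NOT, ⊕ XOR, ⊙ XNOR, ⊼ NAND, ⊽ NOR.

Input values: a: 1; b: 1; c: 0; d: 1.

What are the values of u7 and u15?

u7 = 1, u15 = 1

u1 = c XNOR b = 0 XNOR 1 = 0
u2 = u1 NAND d = 0 NAND 1 = 1
u3 = u1 NAND a = 0 NAND 1 = 1
u4 = NOT u2 = NOT 1 = 0
u6 = a XNOR u4 = 1 XNOR 0 = 0
u7 = d OR a = 1 OR 1 = 1
u8 = u7 XNOR u6 = 1 XNOR 0 = 0
u9 = u4 OR u3 = 0 OR 1 = 1
u13 = u8 OR u4 = 0 OR 0 = 0
u15 = u13 XOR u9 = 0 XOR 1 = 1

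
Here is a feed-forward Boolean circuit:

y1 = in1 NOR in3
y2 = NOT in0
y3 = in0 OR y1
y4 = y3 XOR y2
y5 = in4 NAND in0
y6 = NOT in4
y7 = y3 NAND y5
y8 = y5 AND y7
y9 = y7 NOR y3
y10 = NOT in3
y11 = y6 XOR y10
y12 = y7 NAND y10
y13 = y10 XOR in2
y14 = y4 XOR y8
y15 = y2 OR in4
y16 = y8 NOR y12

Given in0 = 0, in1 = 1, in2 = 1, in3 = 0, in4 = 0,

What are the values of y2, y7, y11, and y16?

y1 = in1 NOR in3 = 1 NOR 0 = 0
y2 = NOT in0 = NOT 0 = 1
y3 = in0 OR y1 = 0 OR 0 = 0
y5 = in4 NAND in0 = 0 NAND 0 = 1
y6 = NOT in4 = NOT 0 = 1
y7 = y3 NAND y5 = 0 NAND 1 = 1
y8 = y5 AND y7 = 1 AND 1 = 1
y10 = NOT in3 = NOT 0 = 1
y11 = y6 XOR y10 = 1 XOR 1 = 0
y12 = y7 NAND y10 = 1 NAND 1 = 0
y16 = y8 NOR y12 = 1 NOR 0 = 0

y2 = 1, y7 = 1, y11 = 0, y16 = 0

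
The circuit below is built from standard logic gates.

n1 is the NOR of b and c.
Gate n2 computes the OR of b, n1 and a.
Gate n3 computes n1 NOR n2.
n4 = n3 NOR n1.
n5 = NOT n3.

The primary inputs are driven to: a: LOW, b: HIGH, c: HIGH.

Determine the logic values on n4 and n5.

n4 = HIGH  n5 = HIGH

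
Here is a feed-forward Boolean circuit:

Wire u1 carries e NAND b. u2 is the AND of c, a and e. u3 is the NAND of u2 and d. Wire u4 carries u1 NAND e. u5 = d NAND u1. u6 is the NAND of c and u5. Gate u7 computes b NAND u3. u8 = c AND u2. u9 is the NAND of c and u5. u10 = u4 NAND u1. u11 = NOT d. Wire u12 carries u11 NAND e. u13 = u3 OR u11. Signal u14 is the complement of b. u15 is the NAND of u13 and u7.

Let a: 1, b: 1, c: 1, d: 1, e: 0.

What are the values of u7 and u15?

u2 = c AND a AND e = 1 AND 1 AND 0 = 0
u3 = u2 NAND d = 0 NAND 1 = 1
u7 = b NAND u3 = 1 NAND 1 = 0
u11 = NOT d = NOT 1 = 0
u13 = u3 OR u11 = 1 OR 0 = 1
u15 = u13 NAND u7 = 1 NAND 0 = 1

u7 = 0, u15 = 1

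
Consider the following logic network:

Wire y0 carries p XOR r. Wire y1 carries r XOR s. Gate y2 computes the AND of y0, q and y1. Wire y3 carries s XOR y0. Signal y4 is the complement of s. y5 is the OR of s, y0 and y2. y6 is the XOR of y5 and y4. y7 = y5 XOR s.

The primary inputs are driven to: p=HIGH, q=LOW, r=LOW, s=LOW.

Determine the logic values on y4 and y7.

y0 = p XOR r = HIGH XOR LOW = HIGH
y1 = r XOR s = LOW XOR LOW = LOW
y2 = y0 AND q AND y1 = HIGH AND LOW AND LOW = LOW
y4 = NOT s = NOT LOW = HIGH
y5 = s OR y0 OR y2 = LOW OR HIGH OR LOW = HIGH
y7 = y5 XOR s = HIGH XOR LOW = HIGH

y4 = HIGH; y7 = HIGH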